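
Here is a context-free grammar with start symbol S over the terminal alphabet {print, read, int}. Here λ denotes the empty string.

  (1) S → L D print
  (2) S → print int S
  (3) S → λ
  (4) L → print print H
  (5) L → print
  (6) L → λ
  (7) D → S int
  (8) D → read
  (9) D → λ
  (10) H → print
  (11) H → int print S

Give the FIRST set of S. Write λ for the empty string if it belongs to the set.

FIRST(L): from L→print print H we get {print}; from L→print we get {print}; from L→λ we get {λ}. So FIRST(L) = {λ, print}.
FIRST(H): from H→print we get {print}; from H→int print S we get {int}. So FIRST(H) = {int, print}.
FIRST(S): from S→L D print we get {int, print, read}; from S→print int S we get {print}; from S→λ we get {λ}. So FIRST(S) = {λ, int, print, read}.
FIRST(D): from D→S int we get {int, print, read}; from D→read we get {read}; from D→λ we get {λ}. So FIRST(D) = {λ, int, print, read}.

{λ, int, print, read}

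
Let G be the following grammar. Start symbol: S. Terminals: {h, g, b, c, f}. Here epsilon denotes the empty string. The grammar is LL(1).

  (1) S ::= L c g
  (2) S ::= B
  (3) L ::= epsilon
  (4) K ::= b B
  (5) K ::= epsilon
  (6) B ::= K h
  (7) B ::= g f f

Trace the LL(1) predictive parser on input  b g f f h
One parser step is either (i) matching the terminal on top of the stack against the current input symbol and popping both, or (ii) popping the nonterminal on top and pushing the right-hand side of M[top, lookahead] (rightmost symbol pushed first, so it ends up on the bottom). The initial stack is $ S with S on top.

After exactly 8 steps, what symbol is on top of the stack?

     Stack      Input        Action
  1  $ S        b g f f h $  expand S ::= B
  2  $ B        b g f f h $  expand B ::= K h
  3  $ h K      b g f f h $  expand K ::= b B
  4  $ h B b    b g f f h $  match b
  5  $ h B      g f f h $    expand B ::= g f f
  6  $ h f f g  g f f h $    match g
  7  $ h f f    f f h $      match f
  8  $ h f      f h $        match f
Stack after step 8: $ h (top = h).

h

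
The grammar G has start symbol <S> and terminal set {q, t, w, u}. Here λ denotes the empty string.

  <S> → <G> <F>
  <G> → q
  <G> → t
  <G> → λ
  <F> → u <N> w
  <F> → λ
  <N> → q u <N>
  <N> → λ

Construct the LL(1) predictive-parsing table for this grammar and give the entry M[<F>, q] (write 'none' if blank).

none

FIRST(<G>) = {λ, q, t}
FIRST(<F>) = {λ, u}
FIRST(<N>) = {λ, q}
FIRST(<S>) = {λ, q, t, u}  (via <G> <F>)
FOLLOW(<S>) includes $ since <S> is the start symbol.
FOLLOW(<S>): <S> appears on no right-hand side. Thus FOLLOW(<S>) = {$}.
FOLLOW(<F>): in <S>→<G> <F>, the suffix after <F> is empty, so FOLLOW(<F>) ⊇ FOLLOW(<S>) = {$}. Thus FOLLOW(<F>) = {$}.
For <F> → u <N> w: FIRST(u <N> w) = {u}, so it goes in M[<F>, t] for t ∈ {u}.
For <F> → λ: FIRST(λ) = {λ}, so it goes in M[<F>, t] for t ∈ {}; since λ ∈ FIRST, also for every t ∈ FOLLOW(<F>) = {$}.
None of these place a production in M[<F>, q].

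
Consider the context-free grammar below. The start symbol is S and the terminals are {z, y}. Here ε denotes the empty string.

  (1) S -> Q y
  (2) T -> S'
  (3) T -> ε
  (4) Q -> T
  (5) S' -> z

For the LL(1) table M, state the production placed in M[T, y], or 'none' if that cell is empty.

FIRST(S'): from S'->z we get {z}. So FIRST(S') = {z}.
FIRST(T): from T->S' we get {z}; from T->ε we get {ε}. So FIRST(T) = {ε, z}.
FIRST(Q): from Q->T we get {ε, z}. So FIRST(Q) = {ε, z}.
FIRST(S): from S->Q y we get {y, z}. So FIRST(S) = {y, z}.
FOLLOW(S) includes $ since S is the start symbol.
FOLLOW(Q): in S->Q y, Q is followed by y with FIRST {y}. Thus FOLLOW(Q) = {y}.
FOLLOW(T): in Q->T, the suffix after T is empty, so FOLLOW(T) ⊇ FOLLOW(Q) = {y}. Thus FOLLOW(T) = {y}.
For T -> S': FIRST(S') = {z}, so it goes in M[T, t] for t ∈ {z}.
For T -> ε: FIRST(ε) = {ε}, so it goes in M[T, t] for t ∈ {}; since ε ∈ FIRST, also for every t ∈ FOLLOW(T) = {y}.

T -> ε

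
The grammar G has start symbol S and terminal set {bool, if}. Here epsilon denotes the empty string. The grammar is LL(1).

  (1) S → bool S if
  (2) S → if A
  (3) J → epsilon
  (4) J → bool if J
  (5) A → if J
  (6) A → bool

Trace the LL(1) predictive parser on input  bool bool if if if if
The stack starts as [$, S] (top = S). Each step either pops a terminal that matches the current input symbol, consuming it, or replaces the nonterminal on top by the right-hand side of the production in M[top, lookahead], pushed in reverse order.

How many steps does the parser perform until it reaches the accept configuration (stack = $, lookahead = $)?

step 1: stack=$ S  input=bool bool if if if if $  — expand S → bool S if
step 2: stack=$ if S bool  input=bool bool if if if if $  — match bool
step 3: stack=$ if S  input=bool if if if if $  — expand S → bool S if
step 4: stack=$ if if S bool  input=bool if if if if $  — match bool
step 5: stack=$ if if S  input=if if if if $  — expand S → if A
step 6: stack=$ if if A if  input=if if if if $  — match if
step 7: stack=$ if if A  input=if if if $  — expand A → if J
step 8: stack=$ if if J if  input=if if if $  — match if
step 9: stack=$ if if J  input=if if $  — expand J → epsilon
step 10: stack=$ if if  input=if if $  — match if
step 11: stack=$ if  input=if $  — match if
Accept reached after 11 steps.

11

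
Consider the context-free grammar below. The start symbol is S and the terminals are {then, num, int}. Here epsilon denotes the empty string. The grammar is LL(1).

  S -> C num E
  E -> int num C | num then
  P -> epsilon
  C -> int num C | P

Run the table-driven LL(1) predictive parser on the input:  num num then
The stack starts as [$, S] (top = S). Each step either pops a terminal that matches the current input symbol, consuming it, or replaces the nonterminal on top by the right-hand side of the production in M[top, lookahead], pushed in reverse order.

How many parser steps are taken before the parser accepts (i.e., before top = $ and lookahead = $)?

     Stack       Input           Action
  1  $ S         num num then $  expand S -> C num E
  2  $ E num C   num num then $  expand C -> P
  3  $ E num P   num num then $  expand P -> epsilon
  4  $ E num     num num then $  match num
  5  $ E         num then $      expand E -> num then
  6  $ then num  num then $      match num
  7  $ then      then $          match then
Accept reached after 7 steps.

7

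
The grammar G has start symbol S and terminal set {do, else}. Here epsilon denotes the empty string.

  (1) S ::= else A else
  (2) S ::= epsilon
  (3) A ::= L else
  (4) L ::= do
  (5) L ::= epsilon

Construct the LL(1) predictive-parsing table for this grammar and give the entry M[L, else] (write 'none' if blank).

FIRST(S): from S::=else A else we get {else}; from S::=epsilon we get {epsilon}. So FIRST(S) = {epsilon, else}.
FIRST(L): from L::=do we get {do}; from L::=epsilon we get {epsilon}. So FIRST(L) = {epsilon, do}.
FIRST(A): from A::=L else we get {do, else}. So FIRST(A) = {do, else}.
FOLLOW(S) includes $ since S is the start symbol.
FOLLOW(L): in A::=L else, L is followed by else with FIRST {else}. Thus FOLLOW(L) = {else}.
For L ::= do: FIRST(do) = {do}, so it goes in M[L, t] for t ∈ {do}.
For L ::= epsilon: FIRST(epsilon) = {epsilon}, so it goes in M[L, t] for t ∈ {}; since epsilon ∈ FIRST, also for every t ∈ FOLLOW(L) = {else}.

L ::= epsilon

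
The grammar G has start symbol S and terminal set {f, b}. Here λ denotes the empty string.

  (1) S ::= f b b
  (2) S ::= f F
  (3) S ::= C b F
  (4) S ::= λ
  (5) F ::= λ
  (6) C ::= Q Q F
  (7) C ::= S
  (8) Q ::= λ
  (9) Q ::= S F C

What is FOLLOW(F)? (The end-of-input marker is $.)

FIRST(F): from F::=λ we get {λ}. So FIRST(F) = {λ}.
FIRST(S): from S::=f b b we get {f}; from S::=f F we get {f}; from S::=C b F we get {b, f}; from S::=λ we get {λ}. So FIRST(S) = {λ, b, f}.
FIRST(C): from C::=Q Q F we get {λ, b, f}; from C::=S we get {λ, b, f}. So FIRST(C) = {λ, b, f}.
FIRST(Q): from Q::=λ we get {λ}; from Q::=S F C we get {λ, b, f}. So FIRST(Q) = {λ, b, f}.
FOLLOW(S) includes $ since S is the start symbol.
FOLLOW(S): in C::=S, the suffix after S is empty, so FOLLOW(S) ⊇ FOLLOW(C) = {b, f}; in Q::=S F C, S is followed by F C with FIRST {λ, b, f}; in Q::=S F C, the suffix after S is nullable, so FOLLOW(S) ⊇ FOLLOW(Q) = {b, f}. Thus FOLLOW(S) = {$, b, f}.
FOLLOW(F): in S::=f F, the suffix after F is empty, so FOLLOW(F) ⊇ FOLLOW(S) = {$, b, f}; in S::=C b F, the suffix after F is empty, so FOLLOW(F) ⊇ FOLLOW(S) = {$, b, f}; in C::=Q Q F, the suffix after F is empty, so FOLLOW(F) ⊇ FOLLOW(C) = {b, f}; in Q::=S F C, F is followed by C with FIRST {λ, b, f}; in Q::=S F C, the suffix after F is nullable, so FOLLOW(F) ⊇ FOLLOW(Q) = {b, f}. Thus FOLLOW(F) = {$, b, f}.
FOLLOW(C): in S::=C b F, C is followed by b F with FIRST {b}; in Q::=S F C, the suffix after C is empty, so FOLLOW(C) ⊇ FOLLOW(Q) = {b, f}. Thus FOLLOW(C) = {b, f}.
FOLLOW(Q): in C::=Q Q F (occurrence 1), Q is followed by Q F with FIRST {λ, b, f}; in C::=Q Q F (occurrence 1), the suffix after Q is nullable, so FOLLOW(Q) ⊇ FOLLOW(C) = {b, f}; in C::=Q Q F (occurrence 2), Q is followed by F with FIRST {λ}; in C::=Q Q F (occurrence 2), the suffix after Q is nullable, so FOLLOW(Q) ⊇ FOLLOW(C) = {b, f}. Thus FOLLOW(Q) = {b, f}.

{$, b, f}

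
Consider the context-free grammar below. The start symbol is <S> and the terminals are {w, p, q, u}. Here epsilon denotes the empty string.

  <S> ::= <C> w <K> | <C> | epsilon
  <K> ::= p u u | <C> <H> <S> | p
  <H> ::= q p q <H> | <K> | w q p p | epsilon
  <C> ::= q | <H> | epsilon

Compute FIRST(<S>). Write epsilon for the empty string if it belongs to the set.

{epsilon, p, q, w}

FIRST(<S>) = {epsilon, p, q, w}  (via <C> w <K>, <C>)
FIRST(<K>) = {epsilon, p, q, w}  (via <C> <H> <S>)
FIRST(<H>) = {epsilon, p, q, w}  (via <K>)
FIRST(<C>) = {epsilon, p, q, w}  (via <H>)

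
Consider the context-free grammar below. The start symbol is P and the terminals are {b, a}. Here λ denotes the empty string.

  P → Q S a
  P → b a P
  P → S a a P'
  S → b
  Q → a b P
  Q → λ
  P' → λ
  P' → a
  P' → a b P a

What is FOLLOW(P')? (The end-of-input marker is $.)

FIRST(S) = {b}
FIRST(Q) = {λ, a}
FIRST(P') = {λ, a}
FIRST(P) = {a, b}  (via Q S a, S a a P')
FOLLOW(P) includes $ since P is the start symbol.
FOLLOW(S): in P→Q S a, S is followed by a with FIRST {a}; in P→S a a P', S is followed by a a P' with FIRST {a}. Thus FOLLOW(S) = {a}.
FOLLOW(Q): in P→Q S a, Q is followed by S a with FIRST {b}. Thus FOLLOW(Q) = {b}.
FOLLOW(P): in P→b a P, the suffix after P is empty (adds nothing new); in Q→a b P, the suffix after P is empty, so FOLLOW(P) ⊇ FOLLOW(Q) = {b}; in P'→a b P a, P is followed by a with FIRST {a}. Thus FOLLOW(P) = {$, a, b}.
FOLLOW(P'): in P→S a a P', the suffix after P' is empty, so FOLLOW(P') ⊇ FOLLOW(P) = {$, a, b}. Thus FOLLOW(P') = {$, a, b}.

{$, a, b}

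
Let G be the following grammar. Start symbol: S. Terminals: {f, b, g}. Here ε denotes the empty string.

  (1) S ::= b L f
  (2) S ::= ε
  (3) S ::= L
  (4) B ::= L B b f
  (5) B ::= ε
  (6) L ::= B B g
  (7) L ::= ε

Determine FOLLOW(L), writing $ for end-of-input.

{$, b, f, g}

FIRST(S): from S::=b L f we get {b}; from S::=ε we get {ε}; from S::=L we get {ε, b, g}. So FIRST(S) = {ε, b, g}.
FIRST(B): from B::=L B b f we get {b, g}; from B::=ε we get {ε}. So FIRST(B) = {ε, b, g}.
FIRST(L): from L::=B B g we get {b, g}; from L::=ε we get {ε}. So FIRST(L) = {ε, b, g}.
FOLLOW(S) includes $ since S is the start symbol.
FOLLOW(S): S appears on no right-hand side. Thus FOLLOW(S) = {$}.
FOLLOW(B): in B::=L B b f, B is followed by b f with FIRST {b}; in L::=B B g (occurrence 1), B is followed by B g with FIRST {b, g}; in L::=B B g (occurrence 2), B is followed by g with FIRST {g}. Thus FOLLOW(B) = {b, g}.
FOLLOW(L): in S::=b L f, L is followed by f with FIRST {f}; in S::=L, the suffix after L is empty, so FOLLOW(L) ⊇ FOLLOW(S) = {$}; in B::=L B b f, L is followed by B b f with FIRST {b, g}. Thus FOLLOW(L) = {$, b, f, g}.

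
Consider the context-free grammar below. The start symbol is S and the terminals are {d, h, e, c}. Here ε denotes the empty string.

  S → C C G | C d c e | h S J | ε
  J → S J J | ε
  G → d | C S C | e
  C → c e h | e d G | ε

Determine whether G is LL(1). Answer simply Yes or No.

No

FIRST(S) = {ε, c, d, e, h}
FIRST(J) = {ε, c, d, e, h}
FIRST(G) = {ε, c, d, e, h}
FIRST(C) = {ε, c, e}
FOLLOW(S) = {$, c, d, e, h}
FOLLOW(J) = {$, c, d, e, h}
FOLLOW(G) = {$, c, d, e, h}
FOLLOW(C) = {$, c, d, e, h}
Cell M[C, c] receives both C → c e h and C → ε — the grammar is not LL(1).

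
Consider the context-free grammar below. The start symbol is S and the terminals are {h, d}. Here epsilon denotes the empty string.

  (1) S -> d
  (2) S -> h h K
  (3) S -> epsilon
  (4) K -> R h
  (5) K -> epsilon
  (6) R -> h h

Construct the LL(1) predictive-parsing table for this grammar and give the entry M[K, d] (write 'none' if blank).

FIRST(S): from S->d we get {d}; from S->h h K we get {h}; from S->epsilon we get {epsilon}. So FIRST(S) = {epsilon, d, h}.
FIRST(R): from R->h h we get {h}. So FIRST(R) = {h}.
FIRST(K): from K->R h we get {h}; from K->epsilon we get {epsilon}. So FIRST(K) = {epsilon, h}.
FOLLOW(S) includes $ since S is the start symbol.
FOLLOW(S): S appears on no right-hand side. Thus FOLLOW(S) = {$}.
FOLLOW(K): in S->h h K, the suffix after K is empty, so FOLLOW(K) ⊇ FOLLOW(S) = {$}. Thus FOLLOW(K) = {$}.
For K -> R h: FIRST(R h) = {h}, so it goes in M[K, t] for t ∈ {h}.
For K -> epsilon: FIRST(epsilon) = {epsilon}, so it goes in M[K, t] for t ∈ {}; since epsilon ∈ FIRST, also for every t ∈ FOLLOW(K) = {$}.
None of these place a production in M[K, d].

none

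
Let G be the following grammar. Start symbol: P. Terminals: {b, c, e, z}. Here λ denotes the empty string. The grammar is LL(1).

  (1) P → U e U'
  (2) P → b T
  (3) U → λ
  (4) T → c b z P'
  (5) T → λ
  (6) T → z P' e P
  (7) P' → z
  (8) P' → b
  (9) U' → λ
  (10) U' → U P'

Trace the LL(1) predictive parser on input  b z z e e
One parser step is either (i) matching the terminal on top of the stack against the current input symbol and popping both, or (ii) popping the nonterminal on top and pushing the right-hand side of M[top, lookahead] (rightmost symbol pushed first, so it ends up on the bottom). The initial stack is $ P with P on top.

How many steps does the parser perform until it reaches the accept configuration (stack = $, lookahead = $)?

11

      Stack       Input        Action
   1  $ P         b z z e e $  expand P → b T
   2  $ T b       b z z e e $  match b
   3  $ T         z z e e $    expand T → z P' e P
   4  $ P e P' z  z z e e $    match z
   5  $ P e P'    z e e $      expand P' → z
   6  $ P e z     z e e $      match z
   7  $ P e       e e $        match e
   8  $ P         e $          expand P → U e U'
   9  $ U' e U    e $          expand U → λ
  10  $ U' e      e $          match e
  11  $ U'        $            expand U' → λ
Accept reached after 11 steps.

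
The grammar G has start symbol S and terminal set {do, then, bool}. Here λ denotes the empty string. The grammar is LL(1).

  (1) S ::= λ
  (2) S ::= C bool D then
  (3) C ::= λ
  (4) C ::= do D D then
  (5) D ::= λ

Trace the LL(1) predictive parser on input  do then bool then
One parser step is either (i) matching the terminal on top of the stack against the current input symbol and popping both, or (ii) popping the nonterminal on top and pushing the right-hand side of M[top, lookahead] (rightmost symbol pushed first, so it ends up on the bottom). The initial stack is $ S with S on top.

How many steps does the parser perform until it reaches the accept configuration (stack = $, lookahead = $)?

step 1: stack=$ S  input=do then bool then $  — expand S ::= C bool D then
step 2: stack=$ then D bool C  input=do then bool then $  — expand C ::= do D D then
step 3: stack=$ then D bool then D D do  input=do then bool then $  — match do
step 4: stack=$ then D bool then D D  input=then bool then $  — expand D ::= λ
step 5: stack=$ then D bool then D  input=then bool then $  — expand D ::= λ
step 6: stack=$ then D bool then  input=then bool then $  — match then
step 7: stack=$ then D bool  input=bool then $  — match bool
step 8: stack=$ then D  input=then $  — expand D ::= λ
step 9: stack=$ then  input=then $  — match then
Accept reached after 9 steps.

9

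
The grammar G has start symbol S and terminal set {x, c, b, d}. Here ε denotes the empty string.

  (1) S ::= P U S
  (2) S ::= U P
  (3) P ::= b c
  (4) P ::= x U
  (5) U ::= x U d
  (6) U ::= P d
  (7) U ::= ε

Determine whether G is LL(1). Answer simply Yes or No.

No

FIRST(S) = {b, x}
FIRST(P) = {b, x}
FIRST(U) = {ε, b, x}
FOLLOW(S) = {$}
FOLLOW(P) = {$, b, d, x}
FOLLOW(U) = {$, b, d, x}
Cell M[S, b] receives both S ::= P U S and S ::= U P — the grammar is not LL(1).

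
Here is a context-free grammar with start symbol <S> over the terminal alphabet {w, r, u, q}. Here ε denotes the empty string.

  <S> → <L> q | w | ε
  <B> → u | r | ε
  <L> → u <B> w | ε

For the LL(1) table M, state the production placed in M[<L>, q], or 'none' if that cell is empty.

FIRST(<B>) = {ε, r, u}
FIRST(<L>) = {ε, u}
FIRST(<S>) = {ε, q, u, w}  (via <L> q)
FOLLOW(<S>) includes $ since <S> is the start symbol.
FOLLOW(<L>): in <S>→<L> q, <L> is followed by q with FIRST {q}. Thus FOLLOW(<L>) = {q}.
For <L> → u <B> w: FIRST(u <B> w) = {u}, so it goes in M[<L>, t] for t ∈ {u}.
For <L> → ε: FIRST(ε) = {ε}, so it goes in M[<L>, t] for t ∈ {}; since ε ∈ FIRST, also for every t ∈ FOLLOW(<L>) = {q}.

<L> → ε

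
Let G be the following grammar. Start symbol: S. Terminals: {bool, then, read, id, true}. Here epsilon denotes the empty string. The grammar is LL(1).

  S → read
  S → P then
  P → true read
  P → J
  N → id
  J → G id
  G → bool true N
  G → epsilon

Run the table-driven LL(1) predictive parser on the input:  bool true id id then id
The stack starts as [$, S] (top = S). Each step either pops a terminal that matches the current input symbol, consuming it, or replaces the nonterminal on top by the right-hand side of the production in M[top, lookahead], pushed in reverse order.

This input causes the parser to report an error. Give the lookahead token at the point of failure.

id

      Stack                  Input                      Action
   1  $ S                    bool true id id then id $  expand S → P then
   2  $ then P               bool true id id then id $  expand P → J
   3  $ then J               bool true id id then id $  expand J → G id
   4  $ then id G            bool true id id then id $  expand G → bool true N
   5  $ then id N true bool  bool true id id then id $  match bool
   6  $ then id N true       true id id then id $       match true
   7  $ then id N            id id then id $            expand N → id
   8  $ then id id           id id then id $            match id
   9  $ then id              id then id $               match id
  10  $ then                 then id $                  match then
  11  $                      id $                       error: stack empty but input remains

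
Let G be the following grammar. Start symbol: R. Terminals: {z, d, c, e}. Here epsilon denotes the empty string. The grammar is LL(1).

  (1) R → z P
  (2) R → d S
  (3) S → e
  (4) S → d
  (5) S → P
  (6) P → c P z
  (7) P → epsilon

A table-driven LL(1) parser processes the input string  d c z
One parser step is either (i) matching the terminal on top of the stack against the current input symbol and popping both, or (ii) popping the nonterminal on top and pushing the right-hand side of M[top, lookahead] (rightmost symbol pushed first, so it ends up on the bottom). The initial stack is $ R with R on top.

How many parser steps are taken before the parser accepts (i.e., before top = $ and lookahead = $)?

step 1: stack=$ R  input=d c z $  — expand R → d S
step 2: stack=$ S d  input=d c z $  — match d
step 3: stack=$ S  input=c z $  — expand S → P
step 4: stack=$ P  input=c z $  — expand P → c P z
step 5: stack=$ z P c  input=c z $  — match c
step 6: stack=$ z P  input=z $  — expand P → epsilon
step 7: stack=$ z  input=z $  — match z
Accept reached after 7 steps.

7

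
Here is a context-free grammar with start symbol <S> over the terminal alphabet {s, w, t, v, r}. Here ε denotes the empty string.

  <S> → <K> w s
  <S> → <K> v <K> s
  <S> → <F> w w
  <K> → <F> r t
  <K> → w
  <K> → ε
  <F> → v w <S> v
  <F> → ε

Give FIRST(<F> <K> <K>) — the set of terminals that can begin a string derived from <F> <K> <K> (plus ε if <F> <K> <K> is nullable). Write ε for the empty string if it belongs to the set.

{ε, r, v, w}

FIRST(<F>): from <F>→v w <S> v we get {v}; from <F>→ε we get {ε}. So FIRST(<F>) = {ε, v}.
FIRST(<K>): from <K>→<F> r t we get {r, v}; from <K>→w we get {w}; from <K>→ε we get {ε}. So FIRST(<K>) = {ε, r, v, w}.
FIRST(<S>): from <S>→<K> w s we get {r, v, w}; from <S>→<K> v <K> s we get {r, v, w}; from <S>→<F> w w we get {v, w}. So FIRST(<S>) = {r, v, w}.
FIRST(<F> <K> <K>): take FIRST of each symbol in turn, carrying on past any symbol whose FIRST contains ε; result {ε, r, v, w}.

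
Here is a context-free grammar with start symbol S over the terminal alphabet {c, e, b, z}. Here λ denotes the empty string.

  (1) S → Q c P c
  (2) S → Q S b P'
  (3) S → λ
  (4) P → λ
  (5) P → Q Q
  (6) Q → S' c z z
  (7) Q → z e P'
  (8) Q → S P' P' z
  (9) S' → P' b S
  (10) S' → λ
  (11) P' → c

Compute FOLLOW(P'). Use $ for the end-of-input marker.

FIRST(P'): from P'→c we get {c}. So FIRST(P') = {c}.
FIRST(S'): from S'→P' b S we get {c}; from S'→λ we get {λ}. So FIRST(S') = {λ, c}.
FIRST(S): from S→Q c P c we get {c, z}; from S→Q S b P' we get {c, z}; from S→λ we get {λ}. So FIRST(S) = {λ, c, z}.
FIRST(Q): from Q→S' c z z we get {c}; from Q→z e P' we get {z}; from Q→S P' P' z we get {c, z}. So FIRST(Q) = {c, z}.
FIRST(P): from P→λ we get {λ}; from P→Q Q we get {c, z}. So FIRST(P) = {λ, c, z}.
FOLLOW(S) includes $ since S is the start symbol.
FOLLOW(P): in S→Q c P c, P is followed by c with FIRST {c}. Thus FOLLOW(P) = {c}.
FOLLOW(Q): in S→Q c P c, Q is followed by c P c with FIRST {c}; in S→Q S b P', Q is followed by S b P' with FIRST {b, c, z}; in P→Q Q (occurrence 1), Q is followed by Q with FIRST {c, z}; in P→Q Q (occurrence 2), the suffix after Q is empty, so FOLLOW(Q) ⊇ FOLLOW(P) = {c}. Thus FOLLOW(Q) = {b, c, z}.
FOLLOW(S'): in Q→S' c z z, S' is followed by c z z with FIRST {c}. Thus FOLLOW(S') = {c}.
FOLLOW(S): in S→Q S b P', S is followed by b P' with FIRST {b}; in Q→S P' P' z, S is followed by P' P' z with FIRST {c}; in S'→P' b S, the suffix after S is empty, so FOLLOW(S) ⊇ FOLLOW(S') = {c}. Thus FOLLOW(S) = {$, b, c}.
FOLLOW(P'): in S→Q S b P', the suffix after P' is empty, so FOLLOW(P') ⊇ FOLLOW(S) = {$, b, c}; in Q→z e P', the suffix after P' is empty, so FOLLOW(P') ⊇ FOLLOW(Q) = {b, c, z}; in Q→S P' P' z (occurrence 1), P' is followed by P' z with FIRST {c}; in Q→S P' P' z (occurrence 2), P' is followed by z with FIRST {z}; in S'→P' b S, P' is followed by b S with FIRST {b}. Thus FOLLOW(P') = {$, b, c, z}.

{$, b, c, z}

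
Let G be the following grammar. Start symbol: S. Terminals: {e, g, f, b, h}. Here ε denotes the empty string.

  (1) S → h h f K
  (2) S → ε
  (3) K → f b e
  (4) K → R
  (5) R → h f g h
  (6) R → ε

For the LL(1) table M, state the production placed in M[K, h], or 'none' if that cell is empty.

K → R

FIRST(S) = {ε, h}
FIRST(R) = {ε, h}
FIRST(K) = {ε, f, h}  (via R)
FOLLOW(S) includes $ since S is the start symbol.
FOLLOW(S): S appears on no right-hand side. Thus FOLLOW(S) = {$}.
FOLLOW(K): in S→h h f K, the suffix after K is empty, so FOLLOW(K) ⊇ FOLLOW(S) = {$}. Thus FOLLOW(K) = {$}.
For K → f b e: FIRST(f b e) = {f}, so it goes in M[K, t] for t ∈ {f}.
For K → R: FIRST(R) = {ε, h}, so it goes in M[K, t] for t ∈ {h}; since ε ∈ FIRST, also for every t ∈ FOLLOW(K) = {$}.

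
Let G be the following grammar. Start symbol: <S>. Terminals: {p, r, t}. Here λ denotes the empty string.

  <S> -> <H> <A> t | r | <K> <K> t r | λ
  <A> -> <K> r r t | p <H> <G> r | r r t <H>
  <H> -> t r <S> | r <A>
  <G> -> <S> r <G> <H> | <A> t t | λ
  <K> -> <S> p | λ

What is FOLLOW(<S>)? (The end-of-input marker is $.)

FIRST(<H>): from <H>->t r <S> we get {t}; from <H>->r <A> we get {r}. So FIRST(<H>) = {r, t}.
FIRST(<S>): from <S>-><H> <A> t we get {r, t}; from <S>->r we get {r}; from <S>-><K> <K> t r we get {p, r, t}; from <S>->λ we get {λ}. So FIRST(<S>) = {λ, p, r, t}.
FIRST(<K>): from <K>-><S> p we get {p, r, t}; from <K>->λ we get {λ}. So FIRST(<K>) = {λ, p, r, t}.
FIRST(<A>): from <A>-><K> r r t we get {p, r, t}; from <A>->p <H> <G> r we get {p}; from <A>->r r t <H> we get {r}. So FIRST(<A>) = {p, r, t}.
FIRST(<G>): from <G>-><S> r <G> <H> we get {p, r, t}; from <G>-><A> t t we get {p, r, t}; from <G>->λ we get {λ}. So FIRST(<G>) = {λ, p, r, t}.
FOLLOW(<S>) includes $ since <S> is the start symbol.
FOLLOW(<G>): in <A>->p <H> <G> r, <G> is followed by r with FIRST {r}; in <G>-><S> r <G> <H>, <G> is followed by <H> with FIRST {r, t}. Thus FOLLOW(<G>) = {r, t}.
FOLLOW(<K>): in <S>-><K> <K> t r (occurrence 1), <K> is followed by <K> t r with FIRST {p, r, t}; in <S>-><K> <K> t r (occurrence 2), <K> is followed by t r with FIRST {t}; in <A>-><K> r r t, <K> is followed by r r t with FIRST {r}. Thus FOLLOW(<K>) = {p, r, t}.
FOLLOW(<S>): in <H>->t r <S>, the suffix after <S> is empty, so FOLLOW(<S>) ⊇ FOLLOW(<H>) = {p, r, t}; in <G>-><S> r <G> <H>, <S> is followed by r <G> <H> with FIRST {r}; in <K>-><S> p, <S> is followed by p with FIRST {p}. Thus FOLLOW(<S>) = {$, p, r, t}.
FOLLOW(<A>): in <S>-><H> <A> t, <A> is followed by t with FIRST {t}; in <H>->r <A>, the suffix after <A> is empty, so FOLLOW(<A>) ⊇ FOLLOW(<H>) = {p, r, t}; in <G>-><A> t t, <A> is followed by t t with FIRST {t}. Thus FOLLOW(<A>) = {p, r, t}.
FOLLOW(<H>): in <S>-><H> <A> t, <H> is followed by <A> t with FIRST {p, r, t}; in <A>->p <H> <G> r, <H> is followed by <G> r with FIRST {p, r, t}; in <A>->r r t <H>, the suffix after <H> is empty, so FOLLOW(<H>) ⊇ FOLLOW(<A>) = {p, r, t}; in <G>-><S> r <G> <H>, the suffix after <H> is empty, so FOLLOW(<H>) ⊇ FOLLOW(<G>) = {r, t}. Thus FOLLOW(<H>) = {p, r, t}.

{$, p, r, t}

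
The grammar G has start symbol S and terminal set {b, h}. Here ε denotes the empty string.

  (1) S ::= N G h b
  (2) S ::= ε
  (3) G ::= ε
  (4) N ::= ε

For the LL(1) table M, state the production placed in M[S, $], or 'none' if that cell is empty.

FIRST(G): from G::=ε we get {ε}. So FIRST(G) = {ε}.
FIRST(N): from N::=ε we get {ε}. So FIRST(N) = {ε}.
FIRST(S): from S::=N G h b we get {h}; from S::=ε we get {ε}. So FIRST(S) = {ε, h}.
FOLLOW(S) includes $ since S is the start symbol.
FOLLOW(S): S appears on no right-hand side. Thus FOLLOW(S) = {$}.
For S ::= N G h b: FIRST(N G h b) = {h}, so it goes in M[S, t] for t ∈ {h}.
For S ::= ε: FIRST(ε) = {ε}, so it goes in M[S, t] for t ∈ {}; since ε ∈ FIRST, also for every t ∈ FOLLOW(S) = {$}.

S ::= ε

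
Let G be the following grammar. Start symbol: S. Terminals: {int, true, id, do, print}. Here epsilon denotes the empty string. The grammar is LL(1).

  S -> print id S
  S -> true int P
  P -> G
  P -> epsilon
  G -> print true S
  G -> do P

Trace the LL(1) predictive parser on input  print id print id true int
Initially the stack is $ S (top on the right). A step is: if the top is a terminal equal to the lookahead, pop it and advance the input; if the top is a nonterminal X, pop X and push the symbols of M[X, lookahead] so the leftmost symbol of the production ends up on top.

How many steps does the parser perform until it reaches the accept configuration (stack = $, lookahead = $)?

10

step 1: stack=$ S  input=print id print id true int $  — expand S -> print id S
step 2: stack=$ S id print  input=print id print id true int $  — match print
step 3: stack=$ S id  input=id print id true int $  — match id
step 4: stack=$ S  input=print id true int $  — expand S -> print id S
step 5: stack=$ S id print  input=print id true int $  — match print
step 6: stack=$ S id  input=id true int $  — match id
step 7: stack=$ S  input=true int $  — expand S -> true int P
step 8: stack=$ P int true  input=true int $  — match true
step 9: stack=$ P int  input=int $  — match int
step 10: stack=$ P  input=$  — expand P -> epsilon
Accept reached after 10 steps.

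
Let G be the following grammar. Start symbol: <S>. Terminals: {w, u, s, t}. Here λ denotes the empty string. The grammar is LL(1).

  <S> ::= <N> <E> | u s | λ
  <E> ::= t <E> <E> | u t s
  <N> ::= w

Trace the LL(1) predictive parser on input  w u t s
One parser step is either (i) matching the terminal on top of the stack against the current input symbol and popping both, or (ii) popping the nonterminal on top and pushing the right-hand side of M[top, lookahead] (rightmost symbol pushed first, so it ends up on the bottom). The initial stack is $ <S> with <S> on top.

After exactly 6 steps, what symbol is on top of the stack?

step 1: stack=$ <S>  input=w u t s $  — expand <S> ::= <N> <E>
step 2: stack=$ <E> <N>  input=w u t s $  — expand <N> ::= w
step 3: stack=$ <E> w  input=w u t s $  — match w
step 4: stack=$ <E>  input=u t s $  — expand <E> ::= u t s
step 5: stack=$ s t u  input=u t s $  — match u
step 6: stack=$ s t  input=t s $  — match t
Stack after step 6: $ s (top = s).

s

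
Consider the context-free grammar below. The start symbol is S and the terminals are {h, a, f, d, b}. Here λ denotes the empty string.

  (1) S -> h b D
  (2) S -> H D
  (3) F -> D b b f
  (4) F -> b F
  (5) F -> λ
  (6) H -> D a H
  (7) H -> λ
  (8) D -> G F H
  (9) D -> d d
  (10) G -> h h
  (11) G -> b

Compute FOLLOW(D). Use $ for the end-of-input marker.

{$, a, b}

FIRST(G) = {b, h}
FIRST(D) = {b, d, h}  (via G F H)
FIRST(F) = {λ, b, d, h}  (via D b b f)
FIRST(H) = {λ, b, d, h}  (via D a H)
FIRST(S) = {b, d, h}  (via H D)
FOLLOW(S) includes $ since S is the start symbol.
FOLLOW(S): S appears on no right-hand side. Thus FOLLOW(S) = {$}.
FOLLOW(D): in S->h b D, the suffix after D is empty, so FOLLOW(D) ⊇ FOLLOW(S) = {$}; in S->H D, the suffix after D is empty, so FOLLOW(D) ⊇ FOLLOW(S) = {$}; in F->D b b f, D is followed by b b f with FIRST {b}; in H->D a H, D is followed by a H with FIRST {a}. Thus FOLLOW(D) = {$, a, b}.
FOLLOW(F): in F->b F, the suffix after F is empty (adds nothing new); in D->G F H, F is followed by H with FIRST {λ, b, d, h}; in D->G F H, the suffix after F is nullable, so FOLLOW(F) ⊇ FOLLOW(D) = {$, a, b}. Thus FOLLOW(F) = {$, a, b, d, h}.
FOLLOW(H): in S->H D, H is followed by D with FIRST {b, d, h}; in H->D a H, the suffix after H is empty (adds nothing new); in D->G F H, the suffix after H is empty, so FOLLOW(H) ⊇ FOLLOW(D) = {$, a, b}. Thus FOLLOW(H) = {$, a, b, d, h}.
FOLLOW(G): in D->G F H, G is followed by F H with FIRST {λ, b, d, h}; in D->G F H, the suffix after G is nullable, so FOLLOW(G) ⊇ FOLLOW(D) = {$, a, b}. Thus FOLLOW(G) = {$, a, b, d, h}.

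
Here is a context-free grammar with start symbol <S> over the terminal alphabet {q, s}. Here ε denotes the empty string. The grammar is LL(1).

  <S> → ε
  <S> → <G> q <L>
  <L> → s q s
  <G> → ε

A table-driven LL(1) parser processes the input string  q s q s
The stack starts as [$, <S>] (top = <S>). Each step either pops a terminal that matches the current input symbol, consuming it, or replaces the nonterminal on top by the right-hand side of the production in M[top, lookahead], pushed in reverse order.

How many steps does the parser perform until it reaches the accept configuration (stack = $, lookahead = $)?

     Stack        Input      Action
  1  $ <S>        q s q s $  expand <S> → <G> q <L>
  2  $ <L> q <G>  q s q s $  expand <G> → ε
  3  $ <L> q      q s q s $  match q
  4  $ <L>        s q s $    expand <L> → s q s
  5  $ s q s      s q s $    match s
  6  $ s q        q s $      match q
  7  $ s          s $        match s
Accept reached after 7 steps.

7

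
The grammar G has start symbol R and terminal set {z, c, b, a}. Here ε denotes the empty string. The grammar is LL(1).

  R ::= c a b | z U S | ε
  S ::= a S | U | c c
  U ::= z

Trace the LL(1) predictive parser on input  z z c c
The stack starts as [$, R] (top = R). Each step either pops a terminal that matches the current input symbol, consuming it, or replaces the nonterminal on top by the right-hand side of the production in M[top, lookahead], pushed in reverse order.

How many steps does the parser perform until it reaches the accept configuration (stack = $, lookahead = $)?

     Stack    Input      Action
  1  $ R      z z c c $  expand R ::= z U S
  2  $ S U z  z z c c $  match z
  3  $ S U    z c c $    expand U ::= z
  4  $ S z    z c c $    match z
  5  $ S      c c $      expand S ::= c c
  6  $ c c    c c $      match c
  7  $ c      c $        match c
Accept reached after 7 steps.

7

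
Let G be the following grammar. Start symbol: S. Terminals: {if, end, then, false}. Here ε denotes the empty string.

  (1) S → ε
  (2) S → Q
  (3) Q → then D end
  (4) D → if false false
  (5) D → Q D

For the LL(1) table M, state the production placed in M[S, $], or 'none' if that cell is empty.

FIRST(Q): from Q→then D end we get {then}. So FIRST(Q) = {then}.
FIRST(S): from S→ε we get {ε}; from S→Q we get {then}. So FIRST(S) = {ε, then}.
FIRST(D): from D→if false false we get {if}; from D→Q D we get {then}. So FIRST(D) = {if, then}.
FOLLOW(S) includes $ since S is the start symbol.
FOLLOW(S): S appears on no right-hand side. Thus FOLLOW(S) = {$}.
For S → ε: FIRST(ε) = {ε}, so it goes in M[S, t] for t ∈ {}; since ε ∈ FIRST, also for every t ∈ FOLLOW(S) = {$}.
For S → Q: FIRST(Q) = {then}, so it goes in M[S, t] for t ∈ {then}.

S → ε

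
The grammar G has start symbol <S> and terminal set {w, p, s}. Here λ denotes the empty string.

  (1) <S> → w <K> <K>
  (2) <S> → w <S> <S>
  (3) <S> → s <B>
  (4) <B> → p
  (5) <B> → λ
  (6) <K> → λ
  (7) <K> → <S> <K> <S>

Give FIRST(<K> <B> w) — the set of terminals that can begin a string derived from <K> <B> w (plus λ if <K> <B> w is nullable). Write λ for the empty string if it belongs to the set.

FIRST(<S>): from <S>→w <K> <K> we get {w}; from <S>→w <S> <S> we get {w}; from <S>→s <B> we get {s}. So FIRST(<S>) = {s, w}.
FIRST(<B>): from <B>→p we get {p}; from <B>→λ we get {λ}. So FIRST(<B>) = {λ, p}.
FIRST(<K>): from <K>→λ we get {λ}; from <K>→<S> <K> <S> we get {s, w}. So FIRST(<K>) = {λ, s, w}.
FIRST(<K> <B> w): take FIRST of each symbol in turn, carrying on past any symbol whose FIRST contains λ; result {p, s, w}.

{p, s, w}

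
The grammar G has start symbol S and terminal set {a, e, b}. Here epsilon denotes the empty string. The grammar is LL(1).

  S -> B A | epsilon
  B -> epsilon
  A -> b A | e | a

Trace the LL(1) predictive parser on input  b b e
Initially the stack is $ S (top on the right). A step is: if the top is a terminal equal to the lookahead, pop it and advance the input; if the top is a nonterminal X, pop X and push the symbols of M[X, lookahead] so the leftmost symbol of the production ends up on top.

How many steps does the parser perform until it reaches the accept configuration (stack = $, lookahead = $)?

8

step 1: stack=$ S  input=b b e $  — expand S -> B A
step 2: stack=$ A B  input=b b e $  — expand B -> epsilon
step 3: stack=$ A  input=b b e $  — expand A -> b A
step 4: stack=$ A b  input=b b e $  — match b
step 5: stack=$ A  input=b e $  — expand A -> b A
step 6: stack=$ A b  input=b e $  — match b
step 7: stack=$ A  input=e $  — expand A -> e
step 8: stack=$ e  input=e $  — match e
Accept reached after 8 steps.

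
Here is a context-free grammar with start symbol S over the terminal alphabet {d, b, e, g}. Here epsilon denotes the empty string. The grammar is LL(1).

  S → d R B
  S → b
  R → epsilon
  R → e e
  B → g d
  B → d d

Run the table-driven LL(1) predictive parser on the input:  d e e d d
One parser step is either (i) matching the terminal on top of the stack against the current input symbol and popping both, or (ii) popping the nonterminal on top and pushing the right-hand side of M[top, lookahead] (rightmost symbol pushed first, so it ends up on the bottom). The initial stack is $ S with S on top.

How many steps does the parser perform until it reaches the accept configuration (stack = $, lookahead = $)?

step 1: stack=$ S  input=d e e d d $  — expand S → d R B
step 2: stack=$ B R d  input=d e e d d $  — match d
step 3: stack=$ B R  input=e e d d $  — expand R → e e
step 4: stack=$ B e e  input=e e d d $  — match e
step 5: stack=$ B e  input=e d d $  — match e
step 6: stack=$ B  input=d d $  — expand B → d d
step 7: stack=$ d d  input=d d $  — match d
step 8: stack=$ d  input=d $  — match d
Accept reached after 8 steps.

8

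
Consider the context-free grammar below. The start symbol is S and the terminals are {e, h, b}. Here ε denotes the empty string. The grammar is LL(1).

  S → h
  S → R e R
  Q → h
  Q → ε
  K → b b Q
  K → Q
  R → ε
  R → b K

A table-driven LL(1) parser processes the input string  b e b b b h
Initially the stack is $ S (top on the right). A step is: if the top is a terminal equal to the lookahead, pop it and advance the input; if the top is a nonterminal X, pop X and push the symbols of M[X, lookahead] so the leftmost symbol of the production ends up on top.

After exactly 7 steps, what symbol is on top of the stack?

     Stack      Input          Action
  1  $ S        b e b b b h $  expand S → R e R
  2  $ R e R    b e b b b h $  expand R → b K
  3  $ R e K b  b e b b b h $  match b
  4  $ R e K    e b b b h $    expand K → Q
  5  $ R e Q    e b b b h $    expand Q → ε
  6  $ R e      e b b b h $    match e
  7  $ R        b b b h $      expand R → b K
Stack after step 7: $ K b (top = b).

b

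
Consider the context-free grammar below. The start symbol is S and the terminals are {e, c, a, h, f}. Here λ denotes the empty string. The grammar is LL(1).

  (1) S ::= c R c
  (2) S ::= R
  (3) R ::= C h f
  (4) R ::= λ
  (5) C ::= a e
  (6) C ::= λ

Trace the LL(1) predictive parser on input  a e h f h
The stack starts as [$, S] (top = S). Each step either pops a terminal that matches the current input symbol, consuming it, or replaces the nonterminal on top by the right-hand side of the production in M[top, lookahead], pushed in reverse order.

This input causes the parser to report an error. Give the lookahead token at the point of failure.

h

     Stack      Input        Action
  1  $ S        a e h f h $  expand S ::= R
  2  $ R        a e h f h $  expand R ::= C h f
  3  $ f h C    a e h f h $  expand C ::= a e
  4  $ f h e a  a e h f h $  match a
  5  $ f h e    e h f h $    match e
  6  $ f h      h f h $      match h
  7  $ f        f h $        match f
  8  $          h $          error: stack empty but input remains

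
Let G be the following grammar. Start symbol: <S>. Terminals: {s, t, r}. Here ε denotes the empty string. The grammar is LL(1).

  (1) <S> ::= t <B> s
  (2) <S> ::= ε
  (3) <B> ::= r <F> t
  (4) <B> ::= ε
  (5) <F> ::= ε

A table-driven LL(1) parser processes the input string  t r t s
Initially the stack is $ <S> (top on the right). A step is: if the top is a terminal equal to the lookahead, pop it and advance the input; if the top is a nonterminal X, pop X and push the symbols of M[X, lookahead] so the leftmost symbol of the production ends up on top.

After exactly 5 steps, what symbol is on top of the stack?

step 1: stack=$ <S>  input=t r t s $  — expand <S> ::= t <B> s
step 2: stack=$ s <B> t  input=t r t s $  — match t
step 3: stack=$ s <B>  input=r t s $  — expand <B> ::= r <F> t
step 4: stack=$ s t <F> r  input=r t s $  — match r
step 5: stack=$ s t <F>  input=t s $  — expand <F> ::= ε
Stack after step 5: $ s t (top = t).

t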